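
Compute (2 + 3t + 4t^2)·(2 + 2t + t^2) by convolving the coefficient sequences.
Ascending coefficients: a = [2, 3, 4], b = [2, 2, 1]. c[0] = 2×2 = 4; c[1] = 2×2 + 3×2 = 10; c[2] = 2×1 + 3×2 + 4×2 = 16; c[3] = 3×1 + 4×2 = 11; c[4] = 4×1 = 4. Result coefficients: [4, 10, 16, 11, 4] → 4 + 10t + 16t^2 + 11t^3 + 4t^4

4 + 10t + 16t^2 + 11t^3 + 4t^4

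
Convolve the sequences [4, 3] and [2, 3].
y[0] = 4×2 = 8; y[1] = 4×3 + 3×2 = 18; y[2] = 3×3 = 9

[8, 18, 9]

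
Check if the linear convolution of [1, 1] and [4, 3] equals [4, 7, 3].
Recompute linear convolution of [1, 1] and [4, 3]: y[0] = 1×4 = 4; y[1] = 1×3 + 1×4 = 7; y[2] = 1×3 = 3 → [4, 7, 3]. Given [4, 7, 3] matches, so answer: Yes

Yes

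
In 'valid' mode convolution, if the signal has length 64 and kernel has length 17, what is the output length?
'Valid' mode counts only positions where the kernel fully overlaps the signal: m - n + 1 = 64 - 17 + 1 = 48

48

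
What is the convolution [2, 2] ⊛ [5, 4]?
y[0] = 2×5 = 10; y[1] = 2×4 + 2×5 = 18; y[2] = 2×4 = 8

[10, 18, 8]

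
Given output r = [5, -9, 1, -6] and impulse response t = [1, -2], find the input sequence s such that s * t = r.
Deconvolve r=[5, -9, 1, -6] by t=[1, -2]. Since t[0]=1, solve forward: s[0] = r[0] / 1 = 5; s[1] = (r[1] - 5×-2) / 1 = 1; s[2] = (r[2] - 1×-2) / 1 = 3. So s = [5, 1, 3]. Check by forward convolution: r[0] = 5×1 = 5; r[1] = 5×-2 + 1×1 = -9; r[2] = 1×-2 + 3×1 = 1; r[3] = 3×-2 = -6

[5, 1, 3]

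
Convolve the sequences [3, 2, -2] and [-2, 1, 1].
y[0] = 3×-2 = -6; y[1] = 3×1 + 2×-2 = -1; y[2] = 3×1 + 2×1 + -2×-2 = 9; y[3] = 2×1 + -2×1 = 0; y[4] = -2×1 = -2

[-6, -1, 9, 0, -2]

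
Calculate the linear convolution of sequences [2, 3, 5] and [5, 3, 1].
y[0] = 2×5 = 10; y[1] = 2×3 + 3×5 = 21; y[2] = 2×1 + 3×3 + 5×5 = 36; y[3] = 3×1 + 5×3 = 18; y[4] = 5×1 = 5

[10, 21, 36, 18, 5]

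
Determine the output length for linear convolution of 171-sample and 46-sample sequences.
Linear/full convolution length: m + n - 1 = 171 + 46 - 1 = 216

216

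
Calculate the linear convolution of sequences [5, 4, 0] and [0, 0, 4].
y[0] = 5×0 = 0; y[1] = 5×0 + 4×0 = 0; y[2] = 5×4 + 4×0 + 0×0 = 20; y[3] = 4×4 + 0×0 = 16; y[4] = 0×4 = 0

[0, 0, 20, 16, 0]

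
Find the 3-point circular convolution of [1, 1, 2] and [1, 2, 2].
Use y[k] = Σ_j u[j]·v[(k-j) mod 3]. y[0] = 1×1 + 1×2 + 2×2 = 7; y[1] = 1×2 + 1×1 + 2×2 = 7; y[2] = 1×2 + 1×2 + 2×1 = 6. Result: [7, 7, 6]

[7, 7, 6]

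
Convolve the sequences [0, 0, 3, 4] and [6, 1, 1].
y[0] = 0×6 = 0; y[1] = 0×1 + 0×6 = 0; y[2] = 0×1 + 0×1 + 3×6 = 18; y[3] = 0×1 + 3×1 + 4×6 = 27; y[4] = 3×1 + 4×1 = 7; y[5] = 4×1 = 4

[0, 0, 18, 27, 7, 4]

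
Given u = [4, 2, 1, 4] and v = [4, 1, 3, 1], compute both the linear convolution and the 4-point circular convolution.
Linear: y_lin[0] = 4×4 = 16; y_lin[1] = 4×1 + 2×4 = 12; y_lin[2] = 4×3 + 2×1 + 1×4 = 18; y_lin[3] = 4×1 + 2×3 + 1×1 + 4×4 = 27; y_lin[4] = 2×1 + 1×3 + 4×1 = 9; y_lin[5] = 1×1 + 4×3 = 13; y_lin[6] = 4×1 = 4 → [16, 12, 18, 27, 9, 13, 4]. Circular (length 4): y[0] = 4×4 + 2×1 + 1×3 + 4×1 = 25; y[1] = 4×1 + 2×4 + 1×1 + 4×3 = 25; y[2] = 4×3 + 2×1 + 1×4 + 4×1 = 22; y[3] = 4×1 + 2×3 + 1×1 + 4×4 = 27 → [25, 25, 22, 27]

Linear: [16, 12, 18, 27, 9, 13, 4], Circular: [25, 25, 22, 27]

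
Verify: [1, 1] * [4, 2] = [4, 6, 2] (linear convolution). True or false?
Recompute linear convolution of [1, 1] and [4, 2]: y[0] = 1×4 = 4; y[1] = 1×2 + 1×4 = 6; y[2] = 1×2 = 2 → [4, 6, 2]. Given [4, 6, 2] matches, so answer: Yes

Yes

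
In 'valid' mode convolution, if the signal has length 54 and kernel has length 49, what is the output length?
'Valid' mode counts only positions where the kernel fully overlaps the signal: m - n + 1 = 54 - 49 + 1 = 6

6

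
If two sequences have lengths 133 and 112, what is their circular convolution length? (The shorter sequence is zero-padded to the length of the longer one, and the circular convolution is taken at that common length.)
Circular convolution (zero-padding the shorter input) has length max(m, n) = max(133, 112) = 133

133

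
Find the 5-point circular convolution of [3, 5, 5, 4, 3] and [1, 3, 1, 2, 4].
Use y[k] = Σ_j s[j]·t[(k-j) mod 5]. y[0] = 3×1 + 5×4 + 5×2 + 4×1 + 3×3 = 46; y[1] = 3×3 + 5×1 + 5×4 + 4×2 + 3×1 = 45; y[2] = 3×1 + 5×3 + 5×1 + 4×4 + 3×2 = 45; y[3] = 3×2 + 5×1 + 5×3 + 4×1 + 3×4 = 42; y[4] = 3×4 + 5×2 + 5×1 + 4×3 + 3×1 = 42. Result: [46, 45, 45, 42, 42]

[46, 45, 45, 42, 42]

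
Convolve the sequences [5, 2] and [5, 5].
y[0] = 5×5 = 25; y[1] = 5×5 + 2×5 = 35; y[2] = 2×5 = 10

[25, 35, 10]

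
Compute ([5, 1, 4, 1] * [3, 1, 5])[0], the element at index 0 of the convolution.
Use y[k] = Σ_i a[i]·b[k-i] at k=0. y[0] = 5×3 = 15

15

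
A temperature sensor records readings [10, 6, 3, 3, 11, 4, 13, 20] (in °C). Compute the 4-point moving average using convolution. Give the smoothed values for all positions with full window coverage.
4-point moving average kernel = [1, 1, 1, 1]. Apply in 'valid' mode (full window coverage): avg[0] = (10 + 6 + 3 + 3) / 4 = 5.5; avg[1] = (6 + 3 + 3 + 11) / 4 = 5.75; avg[2] = (3 + 3 + 11 + 4) / 4 = 5.25; avg[3] = (3 + 11 + 4 + 13) / 4 = 7.75; avg[4] = (11 + 4 + 13 + 20) / 4 = 12.0. Smoothed values: [5.5, 5.75, 5.25, 7.75, 12.0]

[5.5, 5.75, 5.25, 7.75, 12.0]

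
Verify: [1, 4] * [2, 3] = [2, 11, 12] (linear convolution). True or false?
Recompute linear convolution of [1, 4] and [2, 3]: y[0] = 1×2 = 2; y[1] = 1×3 + 4×2 = 11; y[2] = 4×3 = 12 → [2, 11, 12]. Given [2, 11, 12] matches, so answer: Yes

Yes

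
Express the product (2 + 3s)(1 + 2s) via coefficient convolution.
Ascending coefficients: a = [2, 3], b = [1, 2]. c[0] = 2×1 = 2; c[1] = 2×2 + 3×1 = 7; c[2] = 3×2 = 6. Result coefficients: [2, 7, 6] → 2 + 7s + 6s^2

2 + 7s + 6s^2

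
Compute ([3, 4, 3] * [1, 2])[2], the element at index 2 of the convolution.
Use y[k] = Σ_i a[i]·b[k-i] at k=2. y[2] = 4×2 + 3×1 = 11

11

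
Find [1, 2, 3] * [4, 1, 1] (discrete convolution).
y[0] = 1×4 = 4; y[1] = 1×1 + 2×4 = 9; y[2] = 1×1 + 2×1 + 3×4 = 15; y[3] = 2×1 + 3×1 = 5; y[4] = 3×1 = 3

[4, 9, 15, 5, 3]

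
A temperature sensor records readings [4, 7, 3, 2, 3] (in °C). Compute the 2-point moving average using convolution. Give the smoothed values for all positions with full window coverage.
2-point moving average kernel = [1, 1]. Apply in 'valid' mode (full window coverage): avg[0] = (4 + 7) / 2 = 5.5; avg[1] = (7 + 3) / 2 = 5.0; avg[2] = (3 + 2) / 2 = 2.5; avg[3] = (2 + 3) / 2 = 2.5. Smoothed values: [5.5, 5.0, 2.5, 2.5]

[5.5, 5.0, 2.5, 2.5]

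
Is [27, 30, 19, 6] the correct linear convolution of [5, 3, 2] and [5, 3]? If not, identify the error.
Recompute linear convolution of [5, 3, 2] and [5, 3]: y[0] = 5×5 = 25; y[1] = 5×3 + 3×5 = 30; y[2] = 3×3 + 2×5 = 19; y[3] = 2×3 = 6 → [25, 30, 19, 6]. Compare to given [27, 30, 19, 6]: they differ at index 0: given 27, correct 25, so answer: No

No. Error at index 0: given 27, correct 25.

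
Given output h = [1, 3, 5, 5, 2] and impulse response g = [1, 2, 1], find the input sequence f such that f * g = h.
Deconvolve h=[1, 3, 5, 5, 2] by g=[1, 2, 1]. Since g[0]=1, solve forward: f[0] = h[0] / 1 = 1; f[1] = (h[1] - 1×2) / 1 = 1; f[2] = (h[2] - 1×2 - 1×1) / 1 = 2. So f = [1, 1, 2]. Check by forward convolution: h[0] = 1×1 = 1; h[1] = 1×2 + 1×1 = 3; h[2] = 1×1 + 1×2 + 2×1 = 5; h[3] = 1×1 + 2×2 = 5; h[4] = 2×1 = 2

[1, 1, 2]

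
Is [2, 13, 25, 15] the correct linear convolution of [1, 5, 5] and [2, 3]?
Recompute linear convolution of [1, 5, 5] and [2, 3]: y[0] = 1×2 = 2; y[1] = 1×3 + 5×2 = 13; y[2] = 5×3 + 5×2 = 25; y[3] = 5×3 = 15 → [2, 13, 25, 15]. Given [2, 13, 25, 15] matches, so answer: Yes

Yes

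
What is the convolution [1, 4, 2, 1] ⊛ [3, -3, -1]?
y[0] = 1×3 = 3; y[1] = 1×-3 + 4×3 = 9; y[2] = 1×-1 + 4×-3 + 2×3 = -7; y[3] = 4×-1 + 2×-3 + 1×3 = -7; y[4] = 2×-1 + 1×-3 = -5; y[5] = 1×-1 = -1

[3, 9, -7, -7, -5, -1]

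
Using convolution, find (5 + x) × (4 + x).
Ascending coefficients: a = [5, 1], b = [4, 1]. c[0] = 5×4 = 20; c[1] = 5×1 + 1×4 = 9; c[2] = 1×1 = 1. Result coefficients: [20, 9, 1] → 20 + 9x + x^2

20 + 9x + x^2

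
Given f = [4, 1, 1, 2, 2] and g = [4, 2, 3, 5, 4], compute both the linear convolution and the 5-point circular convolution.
Linear: y_lin[0] = 4×4 = 16; y_lin[1] = 4×2 + 1×4 = 12; y_lin[2] = 4×3 + 1×2 + 1×4 = 18; y_lin[3] = 4×5 + 1×3 + 1×2 + 2×4 = 33; y_lin[4] = 4×4 + 1×5 + 1×3 + 2×2 + 2×4 = 36; y_lin[5] = 1×4 + 1×5 + 2×3 + 2×2 = 19; y_lin[6] = 1×4 + 2×5 + 2×3 = 20; y_lin[7] = 2×4 + 2×5 = 18; y_lin[8] = 2×4 = 8 → [16, 12, 18, 33, 36, 19, 20, 18, 8]. Circular (length 5): y[0] = 4×4 + 1×4 + 1×5 + 2×3 + 2×2 = 35; y[1] = 4×2 + 1×4 + 1×4 + 2×5 + 2×3 = 32; y[2] = 4×3 + 1×2 + 1×4 + 2×4 + 2×5 = 36; y[3] = 4×5 + 1×3 + 1×2 + 2×4 + 2×4 = 41; y[4] = 4×4 + 1×5 + 1×3 + 2×2 + 2×4 = 36 → [35, 32, 36, 41, 36]

Linear: [16, 12, 18, 33, 36, 19, 20, 18, 8], Circular: [35, 32, 36, 41, 36]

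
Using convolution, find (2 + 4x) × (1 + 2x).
Ascending coefficients: a = [2, 4], b = [1, 2]. c[0] = 2×1 = 2; c[1] = 2×2 + 4×1 = 8; c[2] = 4×2 = 8. Result coefficients: [2, 8, 8] → 2 + 8x + 8x^2

2 + 8x + 8x^2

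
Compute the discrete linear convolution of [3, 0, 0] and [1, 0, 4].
y[0] = 3×1 = 3; y[1] = 3×0 + 0×1 = 0; y[2] = 3×4 + 0×0 + 0×1 = 12; y[3] = 0×4 + 0×0 = 0; y[4] = 0×4 = 0

[3, 0, 12, 0, 0]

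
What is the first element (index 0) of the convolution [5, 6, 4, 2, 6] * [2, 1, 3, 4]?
Use y[k] = Σ_i a[i]·b[k-i] at k=0. y[0] = 5×2 = 10

10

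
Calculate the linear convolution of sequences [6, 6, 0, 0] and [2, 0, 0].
y[0] = 6×2 = 12; y[1] = 6×0 + 6×2 = 12; y[2] = 6×0 + 6×0 + 0×2 = 0; y[3] = 6×0 + 0×0 + 0×2 = 0; y[4] = 0×0 + 0×0 = 0; y[5] = 0×0 = 0

[12, 12, 0, 0, 0, 0]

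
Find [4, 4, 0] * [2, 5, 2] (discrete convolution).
y[0] = 4×2 = 8; y[1] = 4×5 + 4×2 = 28; y[2] = 4×2 + 4×5 + 0×2 = 28; y[3] = 4×2 + 0×5 = 8; y[4] = 0×2 = 0

[8, 28, 28, 8, 0]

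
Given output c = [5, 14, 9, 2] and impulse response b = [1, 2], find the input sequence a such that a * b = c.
Deconvolve c=[5, 14, 9, 2] by b=[1, 2]. Since b[0]=1, solve forward: a[0] = c[0] / 1 = 5; a[1] = (c[1] - 5×2) / 1 = 4; a[2] = (c[2] - 4×2) / 1 = 1. So a = [5, 4, 1]. Check by forward convolution: c[0] = 5×1 = 5; c[1] = 5×2 + 4×1 = 14; c[2] = 4×2 + 1×1 = 9; c[3] = 1×2 = 2

[5, 4, 1]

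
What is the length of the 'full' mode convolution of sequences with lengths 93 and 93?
Linear/full convolution length: m + n - 1 = 93 + 93 - 1 = 185

185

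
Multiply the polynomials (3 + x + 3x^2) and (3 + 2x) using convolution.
Ascending coefficients: a = [3, 1, 3], b = [3, 2]. c[0] = 3×3 = 9; c[1] = 3×2 + 1×3 = 9; c[2] = 1×2 + 3×3 = 11; c[3] = 3×2 = 6. Result coefficients: [9, 9, 11, 6] → 9 + 9x + 11x^2 + 6x^3

9 + 9x + 11x^2 + 6x^3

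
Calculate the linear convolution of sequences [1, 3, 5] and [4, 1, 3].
y[0] = 1×4 = 4; y[1] = 1×1 + 3×4 = 13; y[2] = 1×3 + 3×1 + 5×4 = 26; y[3] = 3×3 + 5×1 = 14; y[4] = 5×3 = 15

[4, 13, 26, 14, 15]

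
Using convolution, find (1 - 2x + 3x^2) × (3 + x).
Ascending coefficients: a = [1, -2, 3], b = [3, 1]. c[0] = 1×3 = 3; c[1] = 1×1 + -2×3 = -5; c[2] = -2×1 + 3×3 = 7; c[3] = 3×1 = 3. Result coefficients: [3, -5, 7, 3] → 3 - 5x + 7x^2 + 3x^3

3 - 5x + 7x^2 + 3x^3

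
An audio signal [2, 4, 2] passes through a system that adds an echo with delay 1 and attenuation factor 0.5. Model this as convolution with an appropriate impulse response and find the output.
Direct-path + delayed-attenuated-path model → impulse response h = [1, 0.5] (1 at lag 0, 0.5 at lag 1). Output y[n] = x[n] + 0.5·x[n - 1] (with x[n] = 0 outside 0..2): y[0] = 2 + 0.5×0 = 2; y[1] = 4 + 0.5×2 = 5.0; y[2] = 2 + 0.5×4 = 4.0; y[3] = 0 + 0.5×2 = 1.0. So y = [2, 5.0, 4.0, 1.0]

[2, 5.0, 4.0, 1.0]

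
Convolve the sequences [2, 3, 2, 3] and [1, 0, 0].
y[0] = 2×1 = 2; y[1] = 2×0 + 3×1 = 3; y[2] = 2×0 + 3×0 + 2×1 = 2; y[3] = 3×0 + 2×0 + 3×1 = 3; y[4] = 2×0 + 3×0 = 0; y[5] = 3×0 = 0

[2, 3, 2, 3, 0, 0]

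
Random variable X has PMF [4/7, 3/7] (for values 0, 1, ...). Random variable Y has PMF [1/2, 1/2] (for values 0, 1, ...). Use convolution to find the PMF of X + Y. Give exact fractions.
P(X+Y=k) = Σ_i P(X=i)·P(Y=k-i) — a convolution of [4/7, 3/7] and [1/2, 1/2]. P(X+Y=0) = (4/7)×(1/2) = 2/7; P(X+Y=1) = (4/7)×(1/2) + (3/7)×(1/2) = 2/7 + 3/14 = 1/2; P(X+Y=2) = (3/7)×(1/2) = 3/14. PMF: [2/7, 1/2, 3/14] (sums to 1 ✓)

[2/7, 1/2, 3/14]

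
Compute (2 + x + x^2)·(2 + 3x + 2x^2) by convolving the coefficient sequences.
Ascending coefficients: a = [2, 1, 1], b = [2, 3, 2]. c[0] = 2×2 = 4; c[1] = 2×3 + 1×2 = 8; c[2] = 2×2 + 1×3 + 1×2 = 9; c[3] = 1×2 + 1×3 = 5; c[4] = 1×2 = 2. Result coefficients: [4, 8, 9, 5, 2] → 4 + 8x + 9x^2 + 5x^3 + 2x^4

4 + 8x + 9x^2 + 5x^3 + 2x^4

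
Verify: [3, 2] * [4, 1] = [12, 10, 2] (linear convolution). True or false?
Recompute linear convolution of [3, 2] and [4, 1]: y[0] = 3×4 = 12; y[1] = 3×1 + 2×4 = 11; y[2] = 2×1 = 2 → [12, 11, 2]. Compare to given [12, 10, 2]: they differ at index 1: given 10, correct 11, so answer: No

No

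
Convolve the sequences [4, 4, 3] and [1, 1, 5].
y[0] = 4×1 = 4; y[1] = 4×1 + 4×1 = 8; y[2] = 4×5 + 4×1 + 3×1 = 27; y[3] = 4×5 + 3×1 = 23; y[4] = 3×5 = 15

[4, 8, 27, 23, 15]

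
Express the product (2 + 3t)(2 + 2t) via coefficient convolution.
Ascending coefficients: a = [2, 3], b = [2, 2]. c[0] = 2×2 = 4; c[1] = 2×2 + 3×2 = 10; c[2] = 3×2 = 6. Result coefficients: [4, 10, 6] → 4 + 10t + 6t^2

4 + 10t + 6t^2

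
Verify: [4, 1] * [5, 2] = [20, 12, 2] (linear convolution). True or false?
Recompute linear convolution of [4, 1] and [5, 2]: y[0] = 4×5 = 20; y[1] = 4×2 + 1×5 = 13; y[2] = 1×2 = 2 → [20, 13, 2]. Compare to given [20, 12, 2]: they differ at index 1: given 12, correct 13, so answer: No

No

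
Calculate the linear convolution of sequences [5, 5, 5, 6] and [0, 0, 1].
y[0] = 5×0 = 0; y[1] = 5×0 + 5×0 = 0; y[2] = 5×1 + 5×0 + 5×0 = 5; y[3] = 5×1 + 5×0 + 6×0 = 5; y[4] = 5×1 + 6×0 = 5; y[5] = 6×1 = 6

[0, 0, 5, 5, 5, 6]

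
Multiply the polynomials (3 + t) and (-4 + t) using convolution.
Ascending coefficients: a = [3, 1], b = [-4, 1]. c[0] = 3×-4 = -12; c[1] = 3×1 + 1×-4 = -1; c[2] = 1×1 = 1. Result coefficients: [-12, -1, 1] → -12 - t + t^2

-12 - t + t^2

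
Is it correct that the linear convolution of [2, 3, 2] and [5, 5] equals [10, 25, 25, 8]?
Recompute linear convolution of [2, 3, 2] and [5, 5]: y[0] = 2×5 = 10; y[1] = 2×5 + 3×5 = 25; y[2] = 3×5 + 2×5 = 25; y[3] = 2×5 = 10 → [10, 25, 25, 10]. Compare to given [10, 25, 25, 8]: they differ at index 3: given 8, correct 10, so answer: No

No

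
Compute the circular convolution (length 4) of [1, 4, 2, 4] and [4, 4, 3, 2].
Use y[k] = Σ_j x[j]·h[(k-j) mod 4]. y[0] = 1×4 + 4×2 + 2×3 + 4×4 = 34; y[1] = 1×4 + 4×4 + 2×2 + 4×3 = 36; y[2] = 1×3 + 4×4 + 2×4 + 4×2 = 35; y[3] = 1×2 + 4×3 + 2×4 + 4×4 = 38. Result: [34, 36, 35, 38]

[34, 36, 35, 38]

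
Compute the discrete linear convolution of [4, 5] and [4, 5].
y[0] = 4×4 = 16; y[1] = 4×5 + 5×4 = 40; y[2] = 5×5 = 25

[16, 40, 25]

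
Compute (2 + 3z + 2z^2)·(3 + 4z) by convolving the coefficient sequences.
Ascending coefficients: a = [2, 3, 2], b = [3, 4]. c[0] = 2×3 = 6; c[1] = 2×4 + 3×3 = 17; c[2] = 3×4 + 2×3 = 18; c[3] = 2×4 = 8. Result coefficients: [6, 17, 18, 8] → 6 + 17z + 18z^2 + 8z^3

6 + 17z + 18z^2 + 8z^3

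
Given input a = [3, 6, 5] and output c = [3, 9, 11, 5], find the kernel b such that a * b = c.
Output length 4 = len(a) + len(b) - 1 ⇒ len(b) = 2. Solve b forward using b[k] = (c[k] - Σ_{i≥1} a[i]·b[k-i]) / a[0]: b[0] = c[0] / a[0] = 3 / 3 = 1; b[1] = (c[1] - 6×1) / a[0] = (9 - 6×1) / 3 = 1. So b = [1, 1]. Forward-check [3, 6, 5] * [1, 1]: c[0] = 3×1 = 3; c[1] = 3×1 + 6×1 = 9; c[2] = 6×1 + 5×1 = 11; c[3] = 5×1 = 5 → [3, 9, 11, 5] ✓

[1, 1]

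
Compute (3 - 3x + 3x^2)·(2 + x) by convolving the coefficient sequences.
Ascending coefficients: a = [3, -3, 3], b = [2, 1]. c[0] = 3×2 = 6; c[1] = 3×1 + -3×2 = -3; c[2] = -3×1 + 3×2 = 3; c[3] = 3×1 = 3. Result coefficients: [6, -3, 3, 3] → 6 - 3x + 3x^2 + 3x^3

6 - 3x + 3x^2 + 3x^3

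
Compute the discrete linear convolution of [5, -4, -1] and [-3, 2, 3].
y[0] = 5×-3 = -15; y[1] = 5×2 + -4×-3 = 22; y[2] = 5×3 + -4×2 + -1×-3 = 10; y[3] = -4×3 + -1×2 = -14; y[4] = -1×3 = -3

[-15, 22, 10, -14, -3]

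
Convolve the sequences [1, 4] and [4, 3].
y[0] = 1×4 = 4; y[1] = 1×3 + 4×4 = 19; y[2] = 4×3 = 12

[4, 19, 12]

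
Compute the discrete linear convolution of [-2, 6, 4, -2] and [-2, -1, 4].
y[0] = -2×-2 = 4; y[1] = -2×-1 + 6×-2 = -10; y[2] = -2×4 + 6×-1 + 4×-2 = -22; y[3] = 6×4 + 4×-1 + -2×-2 = 24; y[4] = 4×4 + -2×-1 = 18; y[5] = -2×4 = -8

[4, -10, -22, 24, 18, -8]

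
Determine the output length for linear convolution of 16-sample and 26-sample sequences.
Linear/full convolution length: m + n - 1 = 16 + 26 - 1 = 41

41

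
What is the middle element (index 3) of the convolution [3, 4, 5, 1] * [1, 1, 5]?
Use y[k] = Σ_i a[i]·b[k-i] at k=3. y[3] = 4×5 + 5×1 + 1×1 = 26

26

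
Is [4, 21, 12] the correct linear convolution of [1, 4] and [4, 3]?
Recompute linear convolution of [1, 4] and [4, 3]: y[0] = 1×4 = 4; y[1] = 1×3 + 4×4 = 19; y[2] = 4×3 = 12 → [4, 19, 12]. Compare to given [4, 21, 12]: they differ at index 1: given 21, correct 19, so answer: No

No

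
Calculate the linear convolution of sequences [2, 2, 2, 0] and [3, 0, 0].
y[0] = 2×3 = 6; y[1] = 2×0 + 2×3 = 6; y[2] = 2×0 + 2×0 + 2×3 = 6; y[3] = 2×0 + 2×0 + 0×3 = 0; y[4] = 2×0 + 0×0 = 0; y[5] = 0×0 = 0

[6, 6, 6, 0, 0, 0]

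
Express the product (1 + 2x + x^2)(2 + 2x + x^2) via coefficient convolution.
Ascending coefficients: a = [1, 2, 1], b = [2, 2, 1]. c[0] = 1×2 = 2; c[1] = 1×2 + 2×2 = 6; c[2] = 1×1 + 2×2 + 1×2 = 7; c[3] = 2×1 + 1×2 = 4; c[4] = 1×1 = 1. Result coefficients: [2, 6, 7, 4, 1] → 2 + 6x + 7x^2 + 4x^3 + x^4

2 + 6x + 7x^2 + 4x^3 + x^4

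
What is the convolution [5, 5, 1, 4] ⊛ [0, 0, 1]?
y[0] = 5×0 = 0; y[1] = 5×0 + 5×0 = 0; y[2] = 5×1 + 5×0 + 1×0 = 5; y[3] = 5×1 + 1×0 + 4×0 = 5; y[4] = 1×1 + 4×0 = 1; y[5] = 4×1 = 4

[0, 0, 5, 5, 1, 4]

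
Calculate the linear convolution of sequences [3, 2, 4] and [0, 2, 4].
y[0] = 3×0 = 0; y[1] = 3×2 + 2×0 = 6; y[2] = 3×4 + 2×2 + 4×0 = 16; y[3] = 2×4 + 4×2 = 16; y[4] = 4×4 = 16

[0, 6, 16, 16, 16]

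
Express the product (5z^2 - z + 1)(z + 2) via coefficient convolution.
Ascending coefficients: a = [1, -1, 5], b = [2, 1]. c[0] = 1×2 = 2; c[1] = 1×1 + -1×2 = -1; c[2] = -1×1 + 5×2 = 9; c[3] = 5×1 = 5. Result coefficients: [2, -1, 9, 5] → 5z^3 + 9z^2 - z + 2

5z^3 + 9z^2 - z + 2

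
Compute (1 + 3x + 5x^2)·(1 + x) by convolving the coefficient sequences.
Ascending coefficients: a = [1, 3, 5], b = [1, 1]. c[0] = 1×1 = 1; c[1] = 1×1 + 3×1 = 4; c[2] = 3×1 + 5×1 = 8; c[3] = 5×1 = 5. Result coefficients: [1, 4, 8, 5] → 1 + 4x + 8x^2 + 5x^3

1 + 4x + 8x^2 + 5x^3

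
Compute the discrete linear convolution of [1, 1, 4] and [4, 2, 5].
y[0] = 1×4 = 4; y[1] = 1×2 + 1×4 = 6; y[2] = 1×5 + 1×2 + 4×4 = 23; y[3] = 1×5 + 4×2 = 13; y[4] = 4×5 = 20

[4, 6, 23, 13, 20]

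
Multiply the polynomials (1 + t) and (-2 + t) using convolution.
Ascending coefficients: a = [1, 1], b = [-2, 1]. c[0] = 1×-2 = -2; c[1] = 1×1 + 1×-2 = -1; c[2] = 1×1 = 1. Result coefficients: [-2, -1, 1] → -2 - t + t^2

-2 - t + t^2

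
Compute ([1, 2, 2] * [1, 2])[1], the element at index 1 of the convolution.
Use y[k] = Σ_i a[i]·b[k-i] at k=1. y[1] = 1×2 + 2×1 = 4

4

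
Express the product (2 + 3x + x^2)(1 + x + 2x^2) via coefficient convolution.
Ascending coefficients: a = [2, 3, 1], b = [1, 1, 2]. c[0] = 2×1 = 2; c[1] = 2×1 + 3×1 = 5; c[2] = 2×2 + 3×1 + 1×1 = 8; c[3] = 3×2 + 1×1 = 7; c[4] = 1×2 = 2. Result coefficients: [2, 5, 8, 7, 2] → 2 + 5x + 8x^2 + 7x^3 + 2x^4

2 + 5x + 8x^2 + 7x^3 + 2x^4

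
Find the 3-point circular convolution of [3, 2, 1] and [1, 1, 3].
Use y[k] = Σ_j u[j]·v[(k-j) mod 3]. y[0] = 3×1 + 2×3 + 1×1 = 10; y[1] = 3×1 + 2×1 + 1×3 = 8; y[2] = 3×3 + 2×1 + 1×1 = 12. Result: [10, 8, 12]

[10, 8, 12]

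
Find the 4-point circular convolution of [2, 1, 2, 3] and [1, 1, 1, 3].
Use y[k] = Σ_j f[j]·g[(k-j) mod 4]. y[0] = 2×1 + 1×3 + 2×1 + 3×1 = 10; y[1] = 2×1 + 1×1 + 2×3 + 3×1 = 12; y[2] = 2×1 + 1×1 + 2×1 + 3×3 = 14; y[3] = 2×3 + 1×1 + 2×1 + 3×1 = 12. Result: [10, 12, 14, 12]

[10, 12, 14, 12]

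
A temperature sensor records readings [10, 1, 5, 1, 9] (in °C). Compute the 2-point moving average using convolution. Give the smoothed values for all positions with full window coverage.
2-point moving average kernel = [1, 1]. Apply in 'valid' mode (full window coverage): avg[0] = (10 + 1) / 2 = 5.5; avg[1] = (1 + 5) / 2 = 3.0; avg[2] = (5 + 1) / 2 = 3.0; avg[3] = (1 + 9) / 2 = 5.0. Smoothed values: [5.5, 3.0, 3.0, 5.0]

[5.5, 3.0, 3.0, 5.0]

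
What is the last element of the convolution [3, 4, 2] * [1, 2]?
Use y[k] = Σ_i a[i]·b[k-i] at k=3. y[3] = 2×2 = 4

4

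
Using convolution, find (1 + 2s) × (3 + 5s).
Ascending coefficients: a = [1, 2], b = [3, 5]. c[0] = 1×3 = 3; c[1] = 1×5 + 2×3 = 11; c[2] = 2×5 = 10. Result coefficients: [3, 11, 10] → 3 + 11s + 10s^2

3 + 11s + 10s^2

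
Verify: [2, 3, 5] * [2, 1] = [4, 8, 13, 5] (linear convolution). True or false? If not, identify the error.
Recompute linear convolution of [2, 3, 5] and [2, 1]: y[0] = 2×2 = 4; y[1] = 2×1 + 3×2 = 8; y[2] = 3×1 + 5×2 = 13; y[3] = 5×1 = 5 → [4, 8, 13, 5]. Given [4, 8, 13, 5] matches, so answer: Yes

Yes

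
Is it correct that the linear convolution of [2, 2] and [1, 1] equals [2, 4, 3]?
Recompute linear convolution of [2, 2] and [1, 1]: y[0] = 2×1 = 2; y[1] = 2×1 + 2×1 = 4; y[2] = 2×1 = 2 → [2, 4, 2]. Compare to given [2, 4, 3]: they differ at index 2: given 3, correct 2, so answer: No

No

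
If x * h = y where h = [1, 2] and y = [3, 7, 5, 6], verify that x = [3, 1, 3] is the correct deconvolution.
Forward-compute [3, 1, 3] * [1, 2]: y[0] = 3×1 = 3; y[1] = 3×2 + 1×1 = 7; y[2] = 1×2 + 3×1 = 5; y[3] = 3×2 = 6 → [3, 7, 5, 6]. Matches given y = [3, 7, 5, 6], so verified.

Verified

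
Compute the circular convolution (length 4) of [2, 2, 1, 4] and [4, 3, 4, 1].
Use y[k] = Σ_j x[j]·h[(k-j) mod 4]. y[0] = 2×4 + 2×1 + 1×4 + 4×3 = 26; y[1] = 2×3 + 2×4 + 1×1 + 4×4 = 31; y[2] = 2×4 + 2×3 + 1×4 + 4×1 = 22; y[3] = 2×1 + 2×4 + 1×3 + 4×4 = 29. Result: [26, 31, 22, 29]

[26, 31, 22, 29]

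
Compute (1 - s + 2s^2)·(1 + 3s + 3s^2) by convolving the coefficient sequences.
Ascending coefficients: a = [1, -1, 2], b = [1, 3, 3]. c[0] = 1×1 = 1; c[1] = 1×3 + -1×1 = 2; c[2] = 1×3 + -1×3 + 2×1 = 2; c[3] = -1×3 + 2×3 = 3; c[4] = 2×3 = 6. Result coefficients: [1, 2, 2, 3, 6] → 1 + 2s + 2s^2 + 3s^3 + 6s^4

1 + 2s + 2s^2 + 3s^3 + 6s^4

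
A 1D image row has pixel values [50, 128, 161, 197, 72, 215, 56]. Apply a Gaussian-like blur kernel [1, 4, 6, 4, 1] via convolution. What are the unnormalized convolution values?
Convolve image row [50, 128, 161, 197, 72, 215, 56] with kernel [1, 4, 6, 4, 1]: y[0] = 50×1 = 50; y[1] = 50×4 + 128×1 = 328; y[2] = 50×6 + 128×4 + 161×1 = 973; y[3] = 50×4 + 128×6 + 161×4 + 197×1 = 1809; y[4] = 50×1 + 128×4 + 161×6 + 197×4 + 72×1 = 2388; y[5] = 128×1 + 161×4 + 197×6 + 72×4 + 215×1 = 2457; y[6] = 161×1 + 197×4 + 72×6 + 215×4 + 56×1 = 2297; y[7] = 197×1 + 72×4 + 215×6 + 56×4 = 1999; y[8] = 72×1 + 215×4 + 56×6 = 1268; y[9] = 215×1 + 56×4 = 439; y[10] = 56×1 = 56 → [50, 328, 973, 1809, 2388, 2457, 2297, 1999, 1268, 439, 56]. Normalization factor = sum(kernel) = 16.

[50, 328, 973, 1809, 2388, 2457, 2297, 1999, 1268, 439, 56]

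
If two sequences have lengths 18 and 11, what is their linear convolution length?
Linear/full convolution length: m + n - 1 = 18 + 11 - 1 = 28

28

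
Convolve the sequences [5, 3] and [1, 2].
y[0] = 5×1 = 5; y[1] = 5×2 + 3×1 = 13; y[2] = 3×2 = 6

[5, 13, 6]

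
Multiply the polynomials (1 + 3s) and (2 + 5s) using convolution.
Ascending coefficients: a = [1, 3], b = [2, 5]. c[0] = 1×2 = 2; c[1] = 1×5 + 3×2 = 11; c[2] = 3×5 = 15. Result coefficients: [2, 11, 15] → 2 + 11s + 15s^2

2 + 11s + 15s^2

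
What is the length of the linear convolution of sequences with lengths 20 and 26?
Linear/full convolution length: m + n - 1 = 20 + 26 - 1 = 45

45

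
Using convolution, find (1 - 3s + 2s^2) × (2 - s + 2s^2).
Ascending coefficients: a = [1, -3, 2], b = [2, -1, 2]. c[0] = 1×2 = 2; c[1] = 1×-1 + -3×2 = -7; c[2] = 1×2 + -3×-1 + 2×2 = 9; c[3] = -3×2 + 2×-1 = -8; c[4] = 2×2 = 4. Result coefficients: [2, -7, 9, -8, 4] → 2 - 7s + 9s^2 - 8s^3 + 4s^4

2 - 7s + 9s^2 - 8s^3 + 4s^4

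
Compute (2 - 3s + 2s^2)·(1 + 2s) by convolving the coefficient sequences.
Ascending coefficients: a = [2, -3, 2], b = [1, 2]. c[0] = 2×1 = 2; c[1] = 2×2 + -3×1 = 1; c[2] = -3×2 + 2×1 = -4; c[3] = 2×2 = 4. Result coefficients: [2, 1, -4, 4] → 2 + s - 4s^2 + 4s^3

2 + s - 4s^2 + 4s^3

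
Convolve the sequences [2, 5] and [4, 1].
y[0] = 2×4 = 8; y[1] = 2×1 + 5×4 = 22; y[2] = 5×1 = 5

[8, 22, 5]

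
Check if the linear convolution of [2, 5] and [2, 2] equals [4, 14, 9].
Recompute linear convolution of [2, 5] and [2, 2]: y[0] = 2×2 = 4; y[1] = 2×2 + 5×2 = 14; y[2] = 5×2 = 10 → [4, 14, 10]. Compare to given [4, 14, 9]: they differ at index 2: given 9, correct 10, so answer: No

No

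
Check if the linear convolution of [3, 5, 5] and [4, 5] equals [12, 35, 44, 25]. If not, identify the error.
Recompute linear convolution of [3, 5, 5] and [4, 5]: y[0] = 3×4 = 12; y[1] = 3×5 + 5×4 = 35; y[2] = 5×5 + 5×4 = 45; y[3] = 5×5 = 25 → [12, 35, 45, 25]. Compare to given [12, 35, 44, 25]: they differ at index 2: given 44, correct 45, so answer: No

No. Error at index 2: given 44, correct 45.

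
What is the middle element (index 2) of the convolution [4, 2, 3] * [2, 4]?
Use y[k] = Σ_i a[i]·b[k-i] at k=2. y[2] = 2×4 + 3×2 = 14

14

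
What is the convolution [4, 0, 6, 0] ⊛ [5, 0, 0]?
y[0] = 4×5 = 20; y[1] = 4×0 + 0×5 = 0; y[2] = 4×0 + 0×0 + 6×5 = 30; y[3] = 0×0 + 6×0 + 0×5 = 0; y[4] = 6×0 + 0×0 = 0; y[5] = 0×0 = 0

[20, 0, 30, 0, 0, 0]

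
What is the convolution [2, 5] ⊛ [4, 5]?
y[0] = 2×4 = 8; y[1] = 2×5 + 5×4 = 30; y[2] = 5×5 = 25

[8, 30, 25]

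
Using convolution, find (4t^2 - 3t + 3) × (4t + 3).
Ascending coefficients: a = [3, -3, 4], b = [3, 4]. c[0] = 3×3 = 9; c[1] = 3×4 + -3×3 = 3; c[2] = -3×4 + 4×3 = 0; c[3] = 4×4 = 16. Result coefficients: [9, 3, 0, 16] → 16t^3 + 3t + 9

16t^3 + 3t + 9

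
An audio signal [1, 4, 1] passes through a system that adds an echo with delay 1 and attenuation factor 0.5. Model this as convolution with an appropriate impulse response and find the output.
Direct-path + delayed-attenuated-path model → impulse response h = [1, 0.5] (1 at lag 0, 0.5 at lag 1). Output y[n] = x[n] + 0.5·x[n - 1] (with x[n] = 0 outside 0..2): y[0] = 1 + 0.5×0 = 1; y[1] = 4 + 0.5×1 = 4.5; y[2] = 1 + 0.5×4 = 3.0; y[3] = 0 + 0.5×1 = 0.5. So y = [1, 4.5, 3.0, 0.5]

[1, 4.5, 3.0, 0.5]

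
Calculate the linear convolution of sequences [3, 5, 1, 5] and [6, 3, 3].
y[0] = 3×6 = 18; y[1] = 3×3 + 5×6 = 39; y[2] = 3×3 + 5×3 + 1×6 = 30; y[3] = 5×3 + 1×3 + 5×6 = 48; y[4] = 1×3 + 5×3 = 18; y[5] = 5×3 = 15

[18, 39, 30, 48, 18, 15]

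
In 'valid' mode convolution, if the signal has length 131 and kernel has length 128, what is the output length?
'Valid' mode counts only positions where the kernel fully overlaps the signal: m - n + 1 = 131 - 128 + 1 = 4

4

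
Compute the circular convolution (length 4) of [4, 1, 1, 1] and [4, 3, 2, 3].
Use y[k] = Σ_j u[j]·v[(k-j) mod 4]. y[0] = 4×4 + 1×3 + 1×2 + 1×3 = 24; y[1] = 4×3 + 1×4 + 1×3 + 1×2 = 21; y[2] = 4×2 + 1×3 + 1×4 + 1×3 = 18; y[3] = 4×3 + 1×2 + 1×3 + 1×4 = 21. Result: [24, 21, 18, 21]

[24, 21, 18, 21]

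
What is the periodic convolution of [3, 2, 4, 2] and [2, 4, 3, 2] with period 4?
Use y[k] = Σ_j u[j]·v[(k-j) mod 4]. y[0] = 3×2 + 2×2 + 4×3 + 2×4 = 30; y[1] = 3×4 + 2×2 + 4×2 + 2×3 = 30; y[2] = 3×3 + 2×4 + 4×2 + 2×2 = 29; y[3] = 3×2 + 2×3 + 4×4 + 2×2 = 32. Result: [30, 30, 29, 32]

[30, 30, 29, 32]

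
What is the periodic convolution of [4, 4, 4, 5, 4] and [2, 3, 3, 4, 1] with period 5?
Use y[k] = Σ_j u[j]·v[(k-j) mod 5]. y[0] = 4×2 + 4×1 + 4×4 + 5×3 + 4×3 = 55; y[1] = 4×3 + 4×2 + 4×1 + 5×4 + 4×3 = 56; y[2] = 4×3 + 4×3 + 4×2 + 5×1 + 4×4 = 53; y[3] = 4×4 + 4×3 + 4×3 + 5×2 + 4×1 = 54; y[4] = 4×1 + 4×4 + 4×3 + 5×3 + 4×2 = 55. Result: [55, 56, 53, 54, 55]

[55, 56, 53, 54, 55]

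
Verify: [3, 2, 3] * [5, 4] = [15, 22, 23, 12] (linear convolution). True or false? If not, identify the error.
Recompute linear convolution of [3, 2, 3] and [5, 4]: y[0] = 3×5 = 15; y[1] = 3×4 + 2×5 = 22; y[2] = 2×4 + 3×5 = 23; y[3] = 3×4 = 12 → [15, 22, 23, 12]. Given [15, 22, 23, 12] matches, so answer: Yes

Yes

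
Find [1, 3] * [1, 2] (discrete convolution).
y[0] = 1×1 = 1; y[1] = 1×2 + 3×1 = 5; y[2] = 3×2 = 6

[1, 5, 6]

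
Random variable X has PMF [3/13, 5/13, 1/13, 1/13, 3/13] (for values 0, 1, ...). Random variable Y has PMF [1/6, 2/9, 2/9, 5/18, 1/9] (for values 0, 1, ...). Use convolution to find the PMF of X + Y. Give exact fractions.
P(X+Y=k) = Σ_i P(X=i)·P(Y=k-i) — a convolution of [3/13, 5/13, 1/13, 1/13, 3/13] and [1/6, 2/9, 2/9, 5/18, 1/9]. P(X+Y=0) = (3/13)×(1/6) = 1/26; P(X+Y=1) = (3/13)×(2/9) + (5/13)×(1/6) = 2/39 + 5/78 = 3/26; P(X+Y=2) = (3/13)×(2/9) + (5/13)×(2/9) + (1/13)×(1/6) = 2/39 + 10/117 + 1/78 = 35/234; P(X+Y=3) = (3/13)×(5/18) + (5/13)×(2/9) + (1/13)×(2/9) + (1/13)×(1/6) = 5/78 + 10/117 + 2/117 + 1/78 = 7/39; P(X+Y=4) = (3/13)×(1/9) + (5/13)×(5/18) + (1/13)×(2/9) + (1/13)×(2/9) + (3/13)×(1/6) = 1/39 + 25/234 + 2/117 + 2/117 + 1/26 = 8/39; P(X+Y=5) = (5/13)×(1/9) + (1/13)×(5/18) + (1/13)×(2/9) + (3/13)×(2/9) = 5/117 + 5/234 + 2/117 + 2/39 = 31/234; P(X+Y=6) = (1/13)×(1/9) + (1/13)×(5/18) + (3/13)×(2/9) = 1/117 + 5/234 + 2/39 = 19/234; P(X+Y=7) = (1/13)×(1/9) + (3/13)×(5/18) = 1/117 + 5/78 = 17/234; P(X+Y=8) = (3/13)×(1/9) = 1/39. PMF: [1/26, 3/26, 35/234, 7/39, 8/39, 31/234, 19/234, 17/234, 1/39] (sums to 1 ✓)

[1/26, 3/26, 35/234, 7/39, 8/39, 31/234, 19/234, 17/234, 1/39]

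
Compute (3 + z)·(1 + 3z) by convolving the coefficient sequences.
Ascending coefficients: a = [3, 1], b = [1, 3]. c[0] = 3×1 = 3; c[1] = 3×3 + 1×1 = 10; c[2] = 1×3 = 3. Result coefficients: [3, 10, 3] → 3 + 10z + 3z^2

3 + 10z + 3z^2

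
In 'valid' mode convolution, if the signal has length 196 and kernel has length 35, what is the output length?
'Valid' mode counts only positions where the kernel fully overlaps the signal: m - n + 1 = 196 - 35 + 1 = 162

162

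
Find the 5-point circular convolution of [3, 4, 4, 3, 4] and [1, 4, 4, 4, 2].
Use y[k] = Σ_j x[j]·h[(k-j) mod 5]. y[0] = 3×1 + 4×2 + 4×4 + 3×4 + 4×4 = 55; y[1] = 3×4 + 4×1 + 4×2 + 3×4 + 4×4 = 52; y[2] = 3×4 + 4×4 + 4×1 + 3×2 + 4×4 = 54; y[3] = 3×4 + 4×4 + 4×4 + 3×1 + 4×2 = 55; y[4] = 3×2 + 4×4 + 4×4 + 3×4 + 4×1 = 54. Result: [55, 52, 54, 55, 54]

[55, 52, 54, 55, 54]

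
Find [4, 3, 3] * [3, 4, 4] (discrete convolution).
y[0] = 4×3 = 12; y[1] = 4×4 + 3×3 = 25; y[2] = 4×4 + 3×4 + 3×3 = 37; y[3] = 3×4 + 3×4 = 24; y[4] = 3×4 = 12

[12, 25, 37, 24, 12]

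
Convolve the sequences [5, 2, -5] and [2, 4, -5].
y[0] = 5×2 = 10; y[1] = 5×4 + 2×2 = 24; y[2] = 5×-5 + 2×4 + -5×2 = -27; y[3] = 2×-5 + -5×4 = -30; y[4] = -5×-5 = 25

[10, 24, -27, -30, 25]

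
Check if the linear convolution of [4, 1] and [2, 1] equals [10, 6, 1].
Recompute linear convolution of [4, 1] and [2, 1]: y[0] = 4×2 = 8; y[1] = 4×1 + 1×2 = 6; y[2] = 1×1 = 1 → [8, 6, 1]. Compare to given [10, 6, 1]: they differ at index 0: given 10, correct 8, so answer: No

No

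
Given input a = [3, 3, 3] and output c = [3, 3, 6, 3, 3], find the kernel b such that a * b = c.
Output length 5 = len(a) + len(b) - 1 ⇒ len(b) = 3. Solve b forward using b[k] = (c[k] - Σ_{i≥1} a[i]·b[k-i]) / a[0]: b[0] = c[0] / a[0] = 3 / 3 = 1; b[1] = (c[1] - 3×1) / a[0] = (3 - 3×1) / 3 = 0; b[2] = (c[2] - 3×0 - 3×1) / a[0] = (6 - 3×0 - 3×1) / 3 = 1. So b = [1, 0, 1]. Forward-check [3, 3, 3] * [1, 0, 1]: c[0] = 3×1 = 3; c[1] = 3×0 + 3×1 = 3; c[2] = 3×1 + 3×0 + 3×1 = 6; c[3] = 3×1 + 3×0 = 3; c[4] = 3×1 = 3 → [3, 3, 6, 3, 3] ✓

[1, 0, 1]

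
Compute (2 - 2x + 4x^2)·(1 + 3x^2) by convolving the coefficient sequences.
Ascending coefficients: a = [2, -2, 4], b = [1, 0, 3]. c[0] = 2×1 = 2; c[1] = 2×0 + -2×1 = -2; c[2] = 2×3 + -2×0 + 4×1 = 10; c[3] = -2×3 + 4×0 = -6; c[4] = 4×3 = 12. Result coefficients: [2, -2, 10, -6, 12] → 2 - 2x + 10x^2 - 6x^3 + 12x^4

2 - 2x + 10x^2 - 6x^3 + 12x^4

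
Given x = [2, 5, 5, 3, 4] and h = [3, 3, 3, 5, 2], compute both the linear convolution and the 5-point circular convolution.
Linear: y_lin[0] = 2×3 = 6; y_lin[1] = 2×3 + 5×3 = 21; y_lin[2] = 2×3 + 5×3 + 5×3 = 36; y_lin[3] = 2×5 + 5×3 + 5×3 + 3×3 = 49; y_lin[4] = 2×2 + 5×5 + 5×3 + 3×3 + 4×3 = 65; y_lin[5] = 5×2 + 5×5 + 3×3 + 4×3 = 56; y_lin[6] = 5×2 + 3×5 + 4×3 = 37; y_lin[7] = 3×2 + 4×5 = 26; y_lin[8] = 4×2 = 8 → [6, 21, 36, 49, 65, 56, 37, 26, 8]. Circular (length 5): y[0] = 2×3 + 5×2 + 5×5 + 3×3 + 4×3 = 62; y[1] = 2×3 + 5×3 + 5×2 + 3×5 + 4×3 = 58; y[2] = 2×3 + 5×3 + 5×3 + 3×2 + 4×5 = 62; y[3] = 2×5 + 5×3 + 5×3 + 3×3 + 4×2 = 57; y[4] = 2×2 + 5×5 + 5×3 + 3×3 + 4×3 = 65 → [62, 58, 62, 57, 65]

Linear: [6, 21, 36, 49, 65, 56, 37, 26, 8], Circular: [62, 58, 62, 57, 65]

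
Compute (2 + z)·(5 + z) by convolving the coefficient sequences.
Ascending coefficients: a = [2, 1], b = [5, 1]. c[0] = 2×5 = 10; c[1] = 2×1 + 1×5 = 7; c[2] = 1×1 = 1. Result coefficients: [10, 7, 1] → 10 + 7z + z^2

10 + 7z + z^2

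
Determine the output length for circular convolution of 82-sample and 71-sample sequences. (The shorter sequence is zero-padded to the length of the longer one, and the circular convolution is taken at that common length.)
Circular convolution (zero-padding the shorter input) has length max(m, n) = max(82, 71) = 82

82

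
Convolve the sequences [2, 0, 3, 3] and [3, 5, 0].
y[0] = 2×3 = 6; y[1] = 2×5 + 0×3 = 10; y[2] = 2×0 + 0×5 + 3×3 = 9; y[3] = 0×0 + 3×5 + 3×3 = 24; y[4] = 3×0 + 3×5 = 15; y[5] = 3×0 = 0

[6, 10, 9, 24, 15, 0]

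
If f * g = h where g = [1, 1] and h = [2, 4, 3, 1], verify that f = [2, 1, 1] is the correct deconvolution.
Forward-compute [2, 1, 1] * [1, 1]: h[0] = 2×1 = 2; h[1] = 2×1 + 1×1 = 3; h[2] = 1×1 + 1×1 = 2; h[3] = 1×1 = 1 → [2, 3, 2, 1]. Does not match given h = [2, 4, 3, 1].

Not verified. [2, 1, 1] * [1, 1] = [2, 3, 2, 1], which differs from [2, 4, 3, 1] at index 1.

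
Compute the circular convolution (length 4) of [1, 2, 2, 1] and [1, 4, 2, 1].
Use y[k] = Σ_j a[j]·b[(k-j) mod 4]. y[0] = 1×1 + 2×1 + 2×2 + 1×4 = 11; y[1] = 1×4 + 2×1 + 2×1 + 1×2 = 10; y[2] = 1×2 + 2×4 + 2×1 + 1×1 = 13; y[3] = 1×1 + 2×2 + 2×4 + 1×1 = 14. Result: [11, 10, 13, 14]

[11, 10, 13, 14]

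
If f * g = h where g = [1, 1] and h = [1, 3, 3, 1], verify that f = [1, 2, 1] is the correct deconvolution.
Forward-compute [1, 2, 1] * [1, 1]: h[0] = 1×1 = 1; h[1] = 1×1 + 2×1 = 3; h[2] = 2×1 + 1×1 = 3; h[3] = 1×1 = 1 → [1, 3, 3, 1]. Matches given h = [1, 3, 3, 1], so verified.

Verified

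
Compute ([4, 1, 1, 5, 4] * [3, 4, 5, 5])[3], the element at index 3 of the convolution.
Use y[k] = Σ_i a[i]·b[k-i] at k=3. y[3] = 4×5 + 1×5 + 1×4 + 5×3 = 44

44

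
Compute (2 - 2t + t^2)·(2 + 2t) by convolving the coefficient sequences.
Ascending coefficients: a = [2, -2, 1], b = [2, 2]. c[0] = 2×2 = 4; c[1] = 2×2 + -2×2 = 0; c[2] = -2×2 + 1×2 = -2; c[3] = 1×2 = 2. Result coefficients: [4, 0, -2, 2] → 4 - 2t^2 + 2t^3

4 - 2t^2 + 2t^3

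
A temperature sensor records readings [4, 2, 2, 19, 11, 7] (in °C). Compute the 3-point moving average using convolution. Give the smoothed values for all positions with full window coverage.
3-point moving average kernel = [1, 1, 1]. Apply in 'valid' mode (full window coverage): avg[0] = (4 + 2 + 2) / 3 = 2.67; avg[1] = (2 + 2 + 19) / 3 = 7.67; avg[2] = (2 + 19 + 11) / 3 = 10.67; avg[3] = (19 + 11 + 7) / 3 = 12.33. Smoothed values: [2.67, 7.67, 10.67, 12.33]

[2.67, 7.67, 10.67, 12.33]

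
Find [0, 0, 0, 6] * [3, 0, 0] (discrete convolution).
y[0] = 0×3 = 0; y[1] = 0×0 + 0×3 = 0; y[2] = 0×0 + 0×0 + 0×3 = 0; y[3] = 0×0 + 0×0 + 6×3 = 18; y[4] = 0×0 + 6×0 = 0; y[5] = 6×0 = 0

[0, 0, 0, 18, 0, 0]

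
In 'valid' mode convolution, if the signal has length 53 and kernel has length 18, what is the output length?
'Valid' mode counts only positions where the kernel fully overlaps the signal: m - n + 1 = 53 - 18 + 1 = 36

36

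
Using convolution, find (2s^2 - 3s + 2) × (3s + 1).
Ascending coefficients: a = [2, -3, 2], b = [1, 3]. c[0] = 2×1 = 2; c[1] = 2×3 + -3×1 = 3; c[2] = -3×3 + 2×1 = -7; c[3] = 2×3 = 6. Result coefficients: [2, 3, -7, 6] → 6s^3 - 7s^2 + 3s + 2

6s^3 - 7s^2 + 3s + 2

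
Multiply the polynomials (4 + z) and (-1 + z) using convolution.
Ascending coefficients: a = [4, 1], b = [-1, 1]. c[0] = 4×-1 = -4; c[1] = 4×1 + 1×-1 = 3; c[2] = 1×1 = 1. Result coefficients: [-4, 3, 1] → -4 + 3z + z^2

-4 + 3z + z^2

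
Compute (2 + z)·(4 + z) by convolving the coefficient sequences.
Ascending coefficients: a = [2, 1], b = [4, 1]. c[0] = 2×4 = 8; c[1] = 2×1 + 1×4 = 6; c[2] = 1×1 = 1. Result coefficients: [8, 6, 1] → 8 + 6z + z^2

8 + 6z + z^2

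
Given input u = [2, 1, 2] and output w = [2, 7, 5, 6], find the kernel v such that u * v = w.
Output length 4 = len(u) + len(v) - 1 ⇒ len(v) = 2. Solve v forward using v[k] = (w[k] - Σ_{i≥1} u[i]·v[k-i]) / u[0]: v[0] = w[0] / u[0] = 2 / 2 = 1; v[1] = (w[1] - 1×1) / u[0] = (7 - 1×1) / 2 = 3. So v = [1, 3]. Forward-check [2, 1, 2] * [1, 3]: w[0] = 2×1 = 2; w[1] = 2×3 + 1×1 = 7; w[2] = 1×3 + 2×1 = 5; w[3] = 2×3 = 6 → [2, 7, 5, 6] ✓

[1, 3]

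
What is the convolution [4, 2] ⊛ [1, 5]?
y[0] = 4×1 = 4; y[1] = 4×5 + 2×1 = 22; y[2] = 2×5 = 10

[4, 22, 10]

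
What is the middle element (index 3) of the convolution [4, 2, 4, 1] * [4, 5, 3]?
Use y[k] = Σ_i a[i]·b[k-i] at k=3. y[3] = 2×3 + 4×5 + 1×4 = 30

30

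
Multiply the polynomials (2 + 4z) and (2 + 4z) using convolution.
Ascending coefficients: a = [2, 4], b = [2, 4]. c[0] = 2×2 = 4; c[1] = 2×4 + 4×2 = 16; c[2] = 4×4 = 16. Result coefficients: [4, 16, 16] → 4 + 16z + 16z^2

4 + 16z + 16z^2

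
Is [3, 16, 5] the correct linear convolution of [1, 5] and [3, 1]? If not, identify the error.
Recompute linear convolution of [1, 5] and [3, 1]: y[0] = 1×3 = 3; y[1] = 1×1 + 5×3 = 16; y[2] = 5×1 = 5 → [3, 16, 5]. Given [3, 16, 5] matches, so answer: Yes

Yes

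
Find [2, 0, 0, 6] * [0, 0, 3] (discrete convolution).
y[0] = 2×0 = 0; y[1] = 2×0 + 0×0 = 0; y[2] = 2×3 + 0×0 + 0×0 = 6; y[3] = 0×3 + 0×0 + 6×0 = 0; y[4] = 0×3 + 6×0 = 0; y[5] = 6×3 = 18

[0, 0, 6, 0, 0, 18]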